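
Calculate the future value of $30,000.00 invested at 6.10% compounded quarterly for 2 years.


Compound interest formula: A = P(1 + r/n)^(nt)
A = $30,000.00 × (1 + 0.061/4)^(4 × 2)
Growth factor: (1 + 0.061/4)^8 = 1.1287142
A = $30,000.00 × 1.1287142
A = $33,861.43

A = P(1 + r/n)^(nt) = $33,861.43


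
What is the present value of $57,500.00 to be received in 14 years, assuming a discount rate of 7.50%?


Present value formula: PV = FV / (1 + r)^t
PV = $57,500.00 / (1 + 0.075)^14
PV = $57,500.00 / 2.752444
PV = $20,890.52

PV = FV / (1 + r)^t = $20,890.52


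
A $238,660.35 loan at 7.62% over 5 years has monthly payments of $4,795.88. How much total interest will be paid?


Total paid over the life of the loan = PMT × n.
Total paid = $4,795.88 × 60 = $287,752.80
Total interest = total paid − principal = $287,752.80 − $238,660.35 = $49,092.45

Total interest = (PMT × n) - PV = $49,092.45


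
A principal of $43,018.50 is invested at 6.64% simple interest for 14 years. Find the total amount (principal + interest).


Total amount formula: A = P(1 + rt) = P + P·r·t
Interest: I = P × r × t = $43,018.50 × 0.0664 × 14 = $39,990.00
A = P + I = $43,018.50 + $39,990.00 = $83,008.50

A = P + I = P(1 + rt) = $83,008.50


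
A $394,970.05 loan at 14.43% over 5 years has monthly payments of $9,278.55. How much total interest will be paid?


Total paid over the life of the loan = PMT × n.
Total paid = $9,278.55 × 60 = $556,713.00
Total interest = total paid − principal = $556,713.00 − $394,970.05 = $161,742.95

Total interest = (PMT × n) - PV = $161,742.95


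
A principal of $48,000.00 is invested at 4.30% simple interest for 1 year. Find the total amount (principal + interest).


Total amount formula: A = P(1 + rt) = P + P·r·t
Interest: I = P × r × t = $48,000.00 × 0.043 × 1 = $2,064.00
A = P + I = $48,000.00 + $2,064.00 = $50,064.00

A = P + I = P(1 + rt) = $50,064.00


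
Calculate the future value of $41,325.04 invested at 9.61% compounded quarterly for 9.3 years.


Compound interest formula: A = P(1 + r/n)^(nt)
A = $41,325.04 × (1 + 0.0961/4)^(4 × 9.3)
Growth factor: (1 + 0.0961/4)^37.2 = 2.41853741
A = $41,325.04 × 2.41853741
A = $99,946.16

A = P(1 + r/n)^(nt) = $99,946.16


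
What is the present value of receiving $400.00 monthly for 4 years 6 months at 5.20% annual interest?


Present value of an ordinary annuity: PV = PMT × (1 − (1 + r)^(−n)) / r
Monthly rate r = 0.052/12 ≈ 0.00433333, n = 54
PV = $400.00 × (1 − (1 + 0.052/12)^(−54)) / (0.052/12)
PV = $400.00 × 48.054927
PV = $19,221.97

PV = PMT × (1-(1+r)^(-n))/r = $19,221.97


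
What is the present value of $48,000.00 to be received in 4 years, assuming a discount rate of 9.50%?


Present value formula: PV = FV / (1 + r)^t
PV = $48,000.00 / (1 + 0.095)^4
PV = $48,000.00 / 1.43766095
PV = $33,387.57

PV = FV / (1 + r)^t = $33,387.57


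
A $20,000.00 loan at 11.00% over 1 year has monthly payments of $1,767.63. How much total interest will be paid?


Total paid over the life of the loan = PMT × n.
Total paid = $1,767.63 × 12 = $21,211.56
Total interest = total paid − principal = $21,211.56 − $20,000.00 = $1,211.56

Total interest = (PMT × n) - PV = $1,211.56


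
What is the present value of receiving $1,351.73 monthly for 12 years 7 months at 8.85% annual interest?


Present value of an ordinary annuity: PV = PMT × (1 − (1 + r)^(−n)) / r
Monthly rate r = 0.0885/12 = 0.007375, n = 151
PV = $1,351.73 × (1 − (1 + 0.0885/12)^(−151)) / (0.0885/12)
PV = $1,351.73 × 90.886636
PV = $122,854.19

PV = PMT × (1-(1+r)^(-n))/r = $122,854.19


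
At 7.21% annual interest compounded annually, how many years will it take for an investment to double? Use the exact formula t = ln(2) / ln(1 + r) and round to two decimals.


Doubling condition: (1 + r)^t = 2
Take ln of both sides: t × ln(1 + r) = ln(2)
t = ln(2) / ln(1 + r)
t = 0.693147 / 0.069619
t = 9.96

t = ln(2) / ln(1 + r) = 9.96 years


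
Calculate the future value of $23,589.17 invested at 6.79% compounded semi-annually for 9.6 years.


Compound interest formula: A = P(1 + r/n)^(nt)
A = $23,589.17 × (1 + 0.0679/2)^(2 × 9.6)
Growth factor: (1 + 0.0679/2)^19.2 = 1.898415
A = $23,589.17 × 1.898415
A = $44,782.03

A = P(1 + r/n)^(nt) = $44,782.03


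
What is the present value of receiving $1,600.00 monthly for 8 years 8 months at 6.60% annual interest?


Present value of an ordinary annuity: PV = PMT × (1 − (1 + r)^(−n)) / r
Monthly rate r = 0.066/12 = 0.0055, n = 104
PV = $1,600.00 × (1 − (1 + 0.066/12)^(−104)) / (0.066/12)
PV = $1,600.00 × 79.039861
PV = $126,463.78

PV = PMT × (1-(1+r)^(-n))/r = $126,463.78


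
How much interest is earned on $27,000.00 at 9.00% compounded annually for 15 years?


Compound interest earned = final amount − principal.
A = P(1 + r/n)^(nt) = $27,000.00 × (1 + 0.09/1)^(1 × 15) = $98,347.03
Interest = A − P = $98,347.03 − $27,000.00 = $71,347.03

Interest = A - P = $71,347.03


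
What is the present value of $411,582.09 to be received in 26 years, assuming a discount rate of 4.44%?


Present value formula: PV = FV / (1 + r)^t
PV = $411,582.09 / (1 + 0.0444)^26
PV = $411,582.09 / 3.0941292
PV = $133,020.33

PV = FV / (1 + r)^t = $133,020.33


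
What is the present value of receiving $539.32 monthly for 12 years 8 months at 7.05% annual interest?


Present value of an ordinary annuity: PV = PMT × (1 − (1 + r)^(−n)) / r
Monthly rate r = 0.0705/12 = 0.005875, n = 152
PV = $539.32 × (1 − (1 + 0.0705/12)^(−152)) / (0.0705/12)
PV = $539.32 × 100.340963
PV = $54,115.89

PV = PMT × (1-(1+r)^(-n))/r = $54,115.89


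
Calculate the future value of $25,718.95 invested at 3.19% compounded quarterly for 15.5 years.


Compound interest formula: A = P(1 + r/n)^(nt)
A = $25,718.95 × (1 + 0.0319/4)^(4 × 15.5)
Growth factor: (1 + 0.0319/4)^62 = 1.6363838
A = $25,718.95 × 1.6363838
A = $42,086.07

A = P(1 + r/n)^(nt) = $42,086.07


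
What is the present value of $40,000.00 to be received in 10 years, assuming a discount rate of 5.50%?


Present value formula: PV = FV / (1 + r)^t
PV = $40,000.00 / (1 + 0.055)^10
PV = $40,000.00 / 1.7081445
PV = $23,417.22

PV = FV / (1 + r)^t = $23,417.22


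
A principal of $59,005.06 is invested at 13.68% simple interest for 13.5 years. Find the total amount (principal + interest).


Total amount formula: A = P(1 + rt) = P + P·r·t
Interest: I = P × r × t = $59,005.06 × 0.1368 × 13.5 = $108,970.54
A = P + I = $59,005.06 + $108,970.54 = $167,975.60

A = P + I = P(1 + rt) = $167,975.60


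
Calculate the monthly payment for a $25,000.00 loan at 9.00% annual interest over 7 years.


Loan payment formula: PMT = PV × r / (1 − (1 + r)^(−n))
Monthly rate r = 0.09/12 = 0.0075, n = 84 months
Denominator: 1 − (1 + 0.09/12)^(−84) = 0.466155
PMT = $25,000.00 × (0.09/12) / 0.466155
PMT = $402.23 per month

PMT = PV × r / (1-(1+r)^(-n)) = $402.23/month


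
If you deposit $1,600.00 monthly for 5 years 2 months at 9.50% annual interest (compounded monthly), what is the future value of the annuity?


Future value of an ordinary annuity: FV = PMT × ((1 + r)^n − 1) / r
Monthly rate r = 0.095/12 ≈ 0.00791667, n = 62
FV = $1,600.00 × ((1 + 0.095/12)^62 − 1) / (0.095/12)
FV = $1,600.00 × 79.644974
FV = $127,431.96

FV = PMT × ((1+r)^n - 1)/r = $127,431.96


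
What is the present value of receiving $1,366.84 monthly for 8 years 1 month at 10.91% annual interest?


Present value of an ordinary annuity: PV = PMT × (1 − (1 + r)^(−n)) / r
Monthly rate r = 0.1091/12 ≈ 0.00909167, n = 97
PV = $1,366.84 × (1 − (1 + 0.1091/12)^(−97)) / (0.1091/12)
PV = $1,366.84 × 64.272922
PV = $87,850.80

PV = PMT × (1-(1+r)^(-n))/r = $87,850.80


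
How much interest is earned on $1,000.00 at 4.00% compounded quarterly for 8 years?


Compound interest earned = final amount − principal.
A = P(1 + r/n)^(nt) = $1,000.00 × (1 + 0.04/4)^(4 × 8) = $1,374.94
Interest = A − P = $1,374.94 − $1,000.00 = $374.94

Interest = A - P = $374.94


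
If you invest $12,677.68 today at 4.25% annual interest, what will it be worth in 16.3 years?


Future value formula: FV = PV × (1 + r)^t
FV = $12,677.68 × (1 + 0.0425)^16.3
FV = $12,677.68 × 1.970788
FV = $24,985.02

FV = PV × (1 + r)^t = $24,985.02


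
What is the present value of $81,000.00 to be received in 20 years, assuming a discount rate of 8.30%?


Present value formula: PV = FV / (1 + r)^t
PV = $81,000.00 / (1 + 0.083)^20
PV = $81,000.00 / 4.926848
PV = $16,440.53

PV = FV / (1 + r)^t = $16,440.53


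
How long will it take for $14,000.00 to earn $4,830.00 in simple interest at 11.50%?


Rearrange the simple interest formula for t:
I = P × r × t  ⇒  t = I / (P × r)
t = $4,830.00 / ($14,000.00 × 0.115)
t = 3

t = I/(P×r) = 3 years


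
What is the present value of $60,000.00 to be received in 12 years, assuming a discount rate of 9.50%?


Present value formula: PV = FV / (1 + r)^t
PV = $60,000.00 / (1 + 0.095)^12
PV = $60,000.00 / 2.9714569
PV = $20,192.12

PV = FV / (1 + r)^t = $20,192.12


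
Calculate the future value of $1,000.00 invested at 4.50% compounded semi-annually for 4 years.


Compound interest formula: A = P(1 + r/n)^(nt)
A = $1,000.00 × (1 + 0.045/2)^(2 × 4)
Growth factor: (1 + 0.045/2)^8 = 1.194831
A = $1,000.00 × 1.194831
A = $1,194.83

A = P(1 + r/n)^(nt) = $1,194.83


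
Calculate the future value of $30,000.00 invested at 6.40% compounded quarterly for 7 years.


Compound interest formula: A = P(1 + r/n)^(nt)
A = $30,000.00 × (1 + 0.064/4)^(4 × 7)
Growth factor: (1 + 0.064/4)^28 = 1.559638
A = $30,000.00 × 1.559638
A = $46,789.14

A = P(1 + r/n)^(nt) = $46,789.14


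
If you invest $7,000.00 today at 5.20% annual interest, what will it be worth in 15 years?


Future value formula: FV = PV × (1 + r)^t
FV = $7,000.00 × (1 + 0.052)^15
FV = $7,000.00 × 2.1391247
FV = $14,973.87

FV = PV × (1 + r)^t = $14,973.87


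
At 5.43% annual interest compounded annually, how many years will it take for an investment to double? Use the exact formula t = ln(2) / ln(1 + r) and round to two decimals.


Doubling condition: (1 + r)^t = 2
Take ln of both sides: t × ln(1 + r) = ln(2)
t = ln(2) / ln(1 + r)
t = 0.693147 / 0.052877
t = 13.11

t = ln(2) / ln(1 + r) = 13.11 years


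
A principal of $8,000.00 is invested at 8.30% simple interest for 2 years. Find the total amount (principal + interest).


Total amount formula: A = P(1 + rt) = P + P·r·t
Interest: I = P × r × t = $8,000.00 × 0.083 × 2 = $1,328.00
A = P + I = $8,000.00 + $1,328.00 = $9,328.00

A = P + I = P(1 + rt) = $9,328.00


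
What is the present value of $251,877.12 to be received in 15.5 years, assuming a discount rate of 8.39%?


Present value formula: PV = FV / (1 + r)^t
PV = $251,877.12 / (1 + 0.0839)^15.5
PV = $251,877.12 / 3.486044
PV = $72,253.00

PV = FV / (1 + r)^t = $72,253.00


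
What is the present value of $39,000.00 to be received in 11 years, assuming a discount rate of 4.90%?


Present value formula: PV = FV / (1 + r)^t
PV = $39,000.00 / (1 + 0.049)^11
PV = $39,000.00 / 1.6925066
PV = $23,042.75

PV = FV / (1 + r)^t = $23,042.75


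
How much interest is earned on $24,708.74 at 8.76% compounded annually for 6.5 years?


Compound interest earned = final amount − principal.
A = P(1 + r/n)^(nt) = $24,708.74 × (1 + 0.0876/1)^(1 × 6.5) = $42,648.17
Interest = A − P = $42,648.17 − $24,708.74 = $17,939.43

Interest = A - P = $17,939.43


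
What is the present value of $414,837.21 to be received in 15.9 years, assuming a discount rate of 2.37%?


Present value formula: PV = FV / (1 + r)^t
PV = $414,837.21 / (1 + 0.0237)^15.9
PV = $414,837.21 / 1.4512625
PV = $285,845.74

PV = FV / (1 + r)^t = $285,845.74


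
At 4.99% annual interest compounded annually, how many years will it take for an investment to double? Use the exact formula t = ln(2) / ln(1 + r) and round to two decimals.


Doubling condition: (1 + r)^t = 2
Take ln of both sides: t × ln(1 + r) = ln(2)
t = ln(2) / ln(1 + r)
t = 0.693147 / 0.048695
t = 14.23

t = ln(2) / ln(1 + r) = 14.23 years


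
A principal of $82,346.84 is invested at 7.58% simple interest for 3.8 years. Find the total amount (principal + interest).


Total amount formula: A = P(1 + rt) = P + P·r·t
Interest: I = P × r × t = $82,346.84 × 0.0758 × 3.8 = $23,719.18
A = P + I = $82,346.84 + $23,719.18 = $106,066.02

A = P + I = P(1 + rt) = $106,066.02


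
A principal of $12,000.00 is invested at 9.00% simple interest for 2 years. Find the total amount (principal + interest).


Total amount formula: A = P(1 + rt) = P + P·r·t
Interest: I = P × r × t = $12,000.00 × 0.09 × 2 = $2,160.00
A = P + I = $12,000.00 + $2,160.00 = $14,160.00

A = P + I = P(1 + rt) = $14,160.00


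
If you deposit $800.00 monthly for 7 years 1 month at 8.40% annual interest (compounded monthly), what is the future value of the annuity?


Future value of an ordinary annuity: FV = PMT × ((1 + r)^n − 1) / r
Monthly rate r = 0.084/12 = 0.007, n = 85
FV = $800.00 × ((1 + 0.084/12)^85 − 1) / (0.084/12)
FV = $800.00 × 115.610961
FV = $92,488.77

FV = PMT × ((1+r)^n - 1)/r = $92,488.77


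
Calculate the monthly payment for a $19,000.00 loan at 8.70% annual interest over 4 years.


Loan payment formula: PMT = PV × r / (1 − (1 + r)^(−n))
Monthly rate r = 0.087/12 = 0.00725, n = 48 months
Denominator: 1 − (1 + 0.087/12)^(−48) = 0.293014
PMT = $19,000.00 × (0.087/12) / 0.293014
PMT = $470.11 per month

PMT = PV × r / (1-(1+r)^(-n)) = $470.11/month


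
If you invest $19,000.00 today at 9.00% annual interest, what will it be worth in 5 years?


Future value formula: FV = PV × (1 + r)^t
FV = $19,000.00 × (1 + 0.09)^5
FV = $19,000.00 × 1.538624
FV = $29,233.86

FV = PV × (1 + r)^t = $29,233.86


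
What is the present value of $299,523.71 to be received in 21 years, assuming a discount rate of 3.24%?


Present value formula: PV = FV / (1 + r)^t
PV = $299,523.71 / (1 + 0.0324)^21
PV = $299,523.71 / 1.9534753
PV = $153,328.64

PV = FV / (1 + r)^t = $153,328.64


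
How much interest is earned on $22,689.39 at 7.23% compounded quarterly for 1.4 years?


Compound interest earned = final amount − principal.
A = P(1 + r/n)^(nt) = $22,689.39 × (1 + 0.0723/4)^(4 × 1.4) = $25,083.58
Interest = A − P = $25,083.58 − $22,689.39 = $2,394.19

Interest = A - P = $2,394.19


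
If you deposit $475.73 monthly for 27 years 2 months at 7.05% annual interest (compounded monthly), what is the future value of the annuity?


Future value of an ordinary annuity: FV = PMT × ((1 + r)^n − 1) / r
Monthly rate r = 0.0705/12 = 0.005875, n = 326
FV = $475.73 × ((1 + 0.0705/12)^326 − 1) / (0.0705/12)
FV = $475.73 × 978.842195
FV = $465,664.60

FV = PMT × ((1+r)^n - 1)/r = $465,664.60


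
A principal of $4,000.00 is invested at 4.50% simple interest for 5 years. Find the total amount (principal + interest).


Total amount formula: A = P(1 + rt) = P + P·r·t
Interest: I = P × r × t = $4,000.00 × 0.045 × 5 = $900.00
A = P + I = $4,000.00 + $900.00 = $4,900.00

A = P + I = P(1 + rt) = $4,900.00


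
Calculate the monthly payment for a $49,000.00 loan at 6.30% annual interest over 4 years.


Loan payment formula: PMT = PV × r / (1 − (1 + r)^(−n))
Monthly rate r = 0.063/12 = 0.00525, n = 48 months
Denominator: 1 − (1 + 0.063/12)^(−48) = 0.222243
PMT = $49,000.00 × (0.063/12) / 0.222243
PMT = $1,157.52 per month

PMT = PV × r / (1-(1+r)^(-n)) = $1,157.52/month


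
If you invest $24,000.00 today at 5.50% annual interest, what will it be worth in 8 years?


Future value formula: FV = PV × (1 + r)^t
FV = $24,000.00 × (1 + 0.055)^8
FV = $24,000.00 × 1.5346865
FV = $36,832.48

FV = PV × (1 + r)^t = $36,832.48


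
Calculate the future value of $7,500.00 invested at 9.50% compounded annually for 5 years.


Compound interest formula: A = P(1 + r/n)^(nt)
A = $7,500.00 × (1 + 0.095/1)^(1 × 5)
Growth factor: (1 + 0.095/1)^5 = 1.574239
A = $7,500.00 × 1.574239
A = $11,806.79

A = P(1 + r/n)^(nt) = $11,806.79


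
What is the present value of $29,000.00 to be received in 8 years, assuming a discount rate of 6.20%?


Present value formula: PV = FV / (1 + r)^t
PV = $29,000.00 / (1 + 0.062)^8
PV = $29,000.00 / 1.6180656
PV = $17,922.64

PV = FV / (1 + r)^t = $17,922.64


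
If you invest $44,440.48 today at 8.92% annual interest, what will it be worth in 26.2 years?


Future value formula: FV = PV × (1 + r)^t
FV = $44,440.48 × (1 + 0.0892)^26.2
FV = $44,440.48 × 9.380370
FV = $416,868.15

FV = PV × (1 + r)^t = $416,868.15


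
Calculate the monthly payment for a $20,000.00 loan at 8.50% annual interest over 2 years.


Loan payment formula: PMT = PV × r / (1 − (1 + r)^(−n))
Monthly rate r = 0.085/12 ≈ 0.00708333, n = 24 months
Denominator: 1 − (1 + 0.085/12)^(−24) = 0.1558295
PMT = $20,000.00 × (0.085/12) / 0.1558295
PMT = $909.11 per month

PMT = PV × r / (1-(1+r)^(-n)) = $909.11/month


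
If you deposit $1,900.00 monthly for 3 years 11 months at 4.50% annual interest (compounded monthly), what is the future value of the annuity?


Future value of an ordinary annuity: FV = PMT × ((1 + r)^n − 1) / r
Monthly rate r = 0.045/12 = 0.00375, n = 47
FV = $1,900.00 × ((1 + 0.045/12)^47 − 1) / (0.045/12)
FV = $1,900.00 × 51.291491
FV = $97,453.83

FV = PMT × ((1+r)^n - 1)/r = $97,453.83


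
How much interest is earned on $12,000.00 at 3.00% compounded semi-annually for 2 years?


Compound interest earned = final amount − principal.
A = P(1 + r/n)^(nt) = $12,000.00 × (1 + 0.03/2)^(2 × 2) = $12,736.36
Interest = A − P = $12,736.36 − $12,000.00 = $736.36

Interest = A - P = $736.36


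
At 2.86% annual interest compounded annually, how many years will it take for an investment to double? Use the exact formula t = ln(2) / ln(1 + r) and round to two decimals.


Doubling condition: (1 + r)^t = 2
Take ln of both sides: t × ln(1 + r) = ln(2)
t = ln(2) / ln(1 + r)
t = 0.693147 / 0.028199
t = 24.58

t = ln(2) / ln(1 + r) = 24.58 years


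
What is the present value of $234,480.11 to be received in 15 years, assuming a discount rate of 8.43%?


Present value formula: PV = FV / (1 + r)^t
PV = $234,480.11 / (1 + 0.0843)^15
PV = $234,480.11 / 3.3669903
PV = $69,640.86

PV = FV / (1 + r)^t = $69,640.86


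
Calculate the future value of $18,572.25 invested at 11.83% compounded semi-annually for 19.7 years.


Compound interest formula: A = P(1 + r/n)^(nt)
A = $18,572.25 × (1 + 0.1183/2)^(2 × 19.7)
Growth factor: (1 + 0.1183/2)^39.4 = 9.623307
A = $18,572.25 × 9.623307
A = $178,726.46

A = P(1 + r/n)^(nt) = $178,726.46


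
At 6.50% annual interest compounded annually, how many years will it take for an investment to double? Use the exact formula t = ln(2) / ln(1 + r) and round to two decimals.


Doubling condition: (1 + r)^t = 2
Take ln of both sides: t × ln(1 + r) = ln(2)
t = ln(2) / ln(1 + r)
t = 0.693147 / 0.062975
t = 11.01

t = ln(2) / ln(1 + r) = 11.01 years


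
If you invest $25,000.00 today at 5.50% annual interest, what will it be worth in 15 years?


Future value formula: FV = PV × (1 + r)^t
FV = $25,000.00 × (1 + 0.055)^15
FV = $25,000.00 × 2.2324765
FV = $55,811.91

FV = PV × (1 + r)^t = $55,811.91


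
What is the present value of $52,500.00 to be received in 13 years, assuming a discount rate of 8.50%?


Present value formula: PV = FV / (1 + r)^t
PV = $52,500.00 / (1 + 0.085)^13
PV = $52,500.00 / 2.887930
PV = $18,179.11

PV = FV / (1 + r)^t = $18,179.11


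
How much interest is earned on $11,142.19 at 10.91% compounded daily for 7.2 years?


Compound interest earned = final amount − principal.
A = P(1 + r/n)^(nt) = $11,142.19 × (1 + 0.1091/365)^(365 × 7.2) = $24,438.05
Interest = A − P = $24,438.05 − $11,142.19 = $13,295.86

Interest = A - P = $13,295.86


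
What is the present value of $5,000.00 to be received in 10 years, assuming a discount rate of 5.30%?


Present value formula: PV = FV / (1 + r)^t
PV = $5,000.00 / (1 + 0.053)^10
PV = $5,000.00 / 1.676037
PV = $2,983.23

PV = FV / (1 + r)^t = $2,983.23


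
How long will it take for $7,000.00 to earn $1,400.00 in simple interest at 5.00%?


Rearrange the simple interest formula for t:
I = P × r × t  ⇒  t = I / (P × r)
t = $1,400.00 / ($7,000.00 × 0.05)
t = 4

t = I/(P×r) = 4 years


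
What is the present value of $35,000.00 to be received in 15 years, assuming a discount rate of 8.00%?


Present value formula: PV = FV / (1 + r)^t
PV = $35,000.00 / (1 + 0.08)^15
PV = $35,000.00 / 3.172169
PV = $11,033.46

PV = FV / (1 + r)^t = $11,033.46


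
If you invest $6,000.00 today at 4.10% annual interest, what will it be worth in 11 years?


Future value formula: FV = PV × (1 + r)^t
FV = $6,000.00 × (1 + 0.041)^11
FV = $6,000.00 × 1.555815
FV = $9,334.89

FV = PV × (1 + r)^t = $9,334.89


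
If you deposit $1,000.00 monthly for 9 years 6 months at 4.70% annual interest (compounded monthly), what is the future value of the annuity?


Future value of an ordinary annuity: FV = PMT × ((1 + r)^n − 1) / r
Monthly rate r = 0.047/12 ≈ 0.00391667, n = 114
FV = $1,000.00 × ((1 + 0.047/12)^114 − 1) / (0.047/12)
FV = $1,000.00 × 143.354120
FV = $143,354.12

FV = PMT × ((1+r)^n - 1)/r = $143,354.12


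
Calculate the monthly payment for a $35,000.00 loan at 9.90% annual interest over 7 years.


Loan payment formula: PMT = PV × r / (1 − (1 + r)^(−n))
Monthly rate r = 0.099/12 = 0.00825, n = 84 months
Denominator: 1 − (1 + 0.099/12)^(−84) = 0.498503
PMT = $35,000.00 × (0.099/12) / 0.498503
PMT = $579.23 per month

PMT = PV × r / (1-(1+r)^(-n)) = $579.23/month


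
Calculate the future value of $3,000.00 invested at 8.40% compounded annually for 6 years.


Compound interest formula: A = P(1 + r/n)^(nt)
A = $3,000.00 × (1 + 0.084/1)^(1 × 6)
Growth factor: (1 + 0.084/1)^6 = 1.622466
A = $3,000.00 × 1.622466
A = $4,867.40

A = P(1 + r/n)^(nt) = $4,867.40


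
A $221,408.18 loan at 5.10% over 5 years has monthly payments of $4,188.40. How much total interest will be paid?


Total paid over the life of the loan = PMT × n.
Total paid = $4,188.40 × 60 = $251,304.00
Total interest = total paid − principal = $251,304.00 − $221,408.18 = $29,895.82

Total interest = (PMT × n) - PV = $29,895.82


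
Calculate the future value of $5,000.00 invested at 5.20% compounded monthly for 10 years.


Compound interest formula: A = P(1 + r/n)^(nt)
A = $5,000.00 × (1 + 0.052/12)^(12 × 10)
Growth factor: (1 + 0.052/12)^120 = 1.6801391
A = $5,000.00 × 1.6801391
A = $8,400.70

A = P(1 + r/n)^(nt) = $8,400.70


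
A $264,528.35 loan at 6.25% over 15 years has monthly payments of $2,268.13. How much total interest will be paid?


Total paid over the life of the loan = PMT × n.
Total paid = $2,268.13 × 180 = $408,263.40
Total interest = total paid − principal = $408,263.40 − $264,528.35 = $143,735.05

Total interest = (PMT × n) - PV = $143,735.05


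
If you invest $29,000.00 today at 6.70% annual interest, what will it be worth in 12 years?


Future value formula: FV = PV × (1 + r)^t
FV = $29,000.00 × (1 + 0.067)^12
FV = $29,000.00 × 2.1775746
FV = $63,149.66

FV = PV × (1 + r)^t = $63,149.66


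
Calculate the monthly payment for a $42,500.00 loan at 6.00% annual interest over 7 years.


Loan payment formula: PMT = PV × r / (1 − (1 + r)^(−n))
Monthly rate r = 0.06/12 = 0.005, n = 84 months
Denominator: 1 − (1 + 0.06/12)^(−84) = 0.342265
PMT = $42,500.00 × (0.06/12) / 0.342265
PMT = $620.86 per month

PMT = PV × r / (1-(1+r)^(-n)) = $620.86/month


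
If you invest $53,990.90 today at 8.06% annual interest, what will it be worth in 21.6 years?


Future value formula: FV = PV × (1 + r)^t
FV = $53,990.90 × (1 + 0.0806)^21.6
FV = $53,990.90 × 5.3353536
FV = $288,060.54

FV = PV × (1 + r)^t = $288,060.54


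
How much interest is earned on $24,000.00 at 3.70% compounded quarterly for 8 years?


Compound interest earned = final amount − principal.
A = P(1 + r/n)^(nt) = $24,000.00 × (1 + 0.037/4)^(4 × 8) = $32,223.41
Interest = A − P = $32,223.41 − $24,000.00 = $8,223.41

Interest = A - P = $8,223.41


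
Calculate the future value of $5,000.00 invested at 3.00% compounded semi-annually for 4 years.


Compound interest formula: A = P(1 + r/n)^(nt)
A = $5,000.00 × (1 + 0.03/2)^(2 × 4)
Growth factor: (1 + 0.03/2)^8 = 1.1264926
A = $5,000.00 × 1.1264926
A = $5,632.46

A = P(1 + r/n)^(nt) = $5,632.46


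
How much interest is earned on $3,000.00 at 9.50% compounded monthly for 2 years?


Compound interest earned = final amount − principal.
A = P(1 + r/n)^(nt) = $3,000.00 × (1 + 0.095/12)^(12 × 2) = $3,625.04
Interest = A − P = $3,625.04 − $3,000.00 = $625.04

Interest = A - P = $625.04


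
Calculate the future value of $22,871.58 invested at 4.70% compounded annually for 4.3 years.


Compound interest formula: A = P(1 + r/n)^(nt)
A = $22,871.58 × (1 + 0.047/1)^(1 × 4.3)
Growth factor: (1 + 0.047/1)^4.3 = 1.218346
A = $22,871.58 × 1.218346
A = $27,865.50

A = P(1 + r/n)^(nt) = $27,865.50


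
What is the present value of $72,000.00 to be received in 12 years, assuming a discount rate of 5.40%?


Present value formula: PV = FV / (1 + r)^t
PV = $72,000.00 / (1 + 0.054)^12
PV = $72,000.00 / 1.879695
PV = $38,304.09

PV = FV / (1 + r)^t = $38,304.09


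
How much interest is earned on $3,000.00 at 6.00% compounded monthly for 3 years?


Compound interest earned = final amount − principal.
A = P(1 + r/n)^(nt) = $3,000.00 × (1 + 0.06/12)^(12 × 3) = $3,590.04
Interest = A − P = $3,590.04 − $3,000.00 = $590.04

Interest = A - P = $590.04


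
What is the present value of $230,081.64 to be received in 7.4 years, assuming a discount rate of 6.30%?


Present value formula: PV = FV / (1 + r)^t
PV = $230,081.64 / (1 + 0.063)^7.4
PV = $230,081.64 / 1.571615
PV = $146,398.22

PV = FV / (1 + r)^t = $146,398.22


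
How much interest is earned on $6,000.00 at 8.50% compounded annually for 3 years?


Compound interest earned = final amount − principal.
A = P(1 + r/n)^(nt) = $6,000.00 × (1 + 0.085/1)^(1 × 3) = $7,663.73
Interest = A − P = $7,663.73 − $6,000.00 = $1,663.73

Interest = A - P = $1,663.73


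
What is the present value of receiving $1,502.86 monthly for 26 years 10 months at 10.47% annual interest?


Present value of an ordinary annuity: PV = PMT × (1 − (1 + r)^(−n)) / r
Monthly rate r = 0.1047/12 = 0.008725, n = 322
PV = $1,502.86 × (1 − (1 + 0.1047/12)^(−322)) / (0.1047/12)
PV = $1,502.86 × 107.624455
PV = $161,744.49

PV = PMT × (1-(1+r)^(-n))/r = $161,744.49


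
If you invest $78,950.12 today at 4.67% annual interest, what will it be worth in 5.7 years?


Future value formula: FV = PV × (1 + r)^t
FV = $78,950.12 × (1 + 0.0467)^5.7
FV = $78,950.12 × 1.2971395
FV = $102,409.32

FV = PV × (1 + r)^t = $102,409.32


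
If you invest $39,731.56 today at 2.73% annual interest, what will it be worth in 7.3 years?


Future value formula: FV = PV × (1 + r)^t
FV = $39,731.56 × (1 + 0.0273)^7.3
FV = $39,731.56 × 1.2172792
FV = $48,364.40

FV = PV × (1 + r)^t = $48,364.40


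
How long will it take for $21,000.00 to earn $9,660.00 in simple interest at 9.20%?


Rearrange the simple interest formula for t:
I = P × r × t  ⇒  t = I / (P × r)
t = $9,660.00 / ($21,000.00 × 0.092)
t = 5

t = I/(P×r) = 5 years


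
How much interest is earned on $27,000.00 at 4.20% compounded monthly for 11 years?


Compound interest earned = final amount − principal.
A = P(1 + r/n)^(nt) = $27,000.00 × (1 + 0.042/12)^(12 × 11) = $42,821.07
Interest = A − P = $42,821.07 − $27,000.00 = $15,821.07

Interest = A - P = $15,821.07


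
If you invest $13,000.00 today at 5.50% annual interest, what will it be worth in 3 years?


Future value formula: FV = PV × (1 + r)^t
FV = $13,000.00 × (1 + 0.055)^3
FV = $13,000.00 × 1.1742414
FV = $15,265.14

FV = PV × (1 + r)^t = $15,265.14


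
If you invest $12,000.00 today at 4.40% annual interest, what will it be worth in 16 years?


Future value formula: FV = PV × (1 + r)^t
FV = $12,000.00 × (1 + 0.044)^16
FV = $12,000.00 × 1.991627
FV = $23,899.52

FV = PV × (1 + r)^t = $23,899.52


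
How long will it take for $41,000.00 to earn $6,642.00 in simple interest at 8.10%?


Rearrange the simple interest formula for t:
I = P × r × t  ⇒  t = I / (P × r)
t = $6,642.00 / ($41,000.00 × 0.081)
t = 2

t = I/(P×r) = 2 years


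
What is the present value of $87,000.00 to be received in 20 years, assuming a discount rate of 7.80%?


Present value formula: PV = FV / (1 + r)^t
PV = $87,000.00 / (1 + 0.078)^20
PV = $87,000.00 / 4.491333
PV = $19,370.64

PV = FV / (1 + r)^t = $19,370.64


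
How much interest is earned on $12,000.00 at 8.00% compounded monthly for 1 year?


Compound interest earned = final amount − principal.
A = P(1 + r/n)^(nt) = $12,000.00 × (1 + 0.08/12)^(12 × 1) = $12,995.99
Interest = A − P = $12,995.99 − $12,000.00 = $995.99

Interest = A - P = $995.99


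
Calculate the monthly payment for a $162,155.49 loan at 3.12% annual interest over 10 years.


Loan payment formula: PMT = PV × r / (1 − (1 + r)^(−n))
Monthly rate r = 0.0312/12 = 0.0026, n = 120 months
Denominator: 1 − (1 + 0.0312/12)^(−120) = 0.267722
PMT = $162,155.49 × (0.0312/12) / 0.267722
PMT = $1,574.78 per month

PMT = PV × r / (1-(1+r)^(-n)) = $1,574.78/month


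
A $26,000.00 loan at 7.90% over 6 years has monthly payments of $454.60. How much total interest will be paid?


Total paid over the life of the loan = PMT × n.
Total paid = $454.60 × 72 = $32,731.20
Total interest = total paid − principal = $32,731.20 − $26,000.00 = $6,731.20

Total interest = (PMT × n) - PV = $6,731.20


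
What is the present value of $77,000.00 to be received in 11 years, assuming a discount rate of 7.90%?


Present value formula: PV = FV / (1 + r)^t
PV = $77,000.00 / (1 + 0.079)^11
PV = $77,000.00 / 2.3080005
PV = $33,362.21

PV = FV / (1 + r)^t = $33,362.21


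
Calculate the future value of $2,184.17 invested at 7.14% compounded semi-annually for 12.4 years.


Compound interest formula: A = P(1 + r/n)^(nt)
A = $2,184.17 × (1 + 0.0714/2)^(2 × 12.4)
Growth factor: (1 + 0.0714/2)^24.8 = 2.386726
A = $2,184.17 × 2.386726
A = $5,213.02

A = P(1 + r/n)^(nt) = $5,213.02


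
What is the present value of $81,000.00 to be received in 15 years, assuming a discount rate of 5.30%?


Present value formula: PV = FV / (1 + r)^t
PV = $81,000.00 / (1 + 0.053)^15
PV = $81,000.00 / 2.169829
PV = $37,330.13

PV = FV / (1 + r)^t = $37,330.13


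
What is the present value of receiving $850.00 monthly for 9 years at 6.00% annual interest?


Present value of an ordinary annuity: PV = PMT × (1 − (1 + r)^(−n)) / r
Monthly rate r = 0.06/12 = 0.005, n = 108
PV = $850.00 × (1 − (1 + 0.06/12)^(−108)) / (0.06/12)
PV = $850.00 × 83.293424
PV = $70,799.41

PV = PMT × (1-(1+r)^(-n))/r = $70,799.41


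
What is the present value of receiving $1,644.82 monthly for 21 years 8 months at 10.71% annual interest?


Present value of an ordinary annuity: PV = PMT × (1 − (1 + r)^(−n)) / r
Monthly rate r = 0.1071/12 = 0.008925, n = 260
PV = $1,644.82 × (1 − (1 + 0.1071/12)^(−260)) / (0.1071/12)
PV = $1,644.82 × 100.925400
PV = $166,004.12

PV = PMT × (1-(1+r)^(-n))/r = $166,004.12


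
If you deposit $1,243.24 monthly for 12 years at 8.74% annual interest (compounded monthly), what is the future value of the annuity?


Future value of an ordinary annuity: FV = PMT × ((1 + r)^n − 1) / r
Monthly rate r = 0.0874/12 ≈ 0.00728333, n = 144
FV = $1,243.24 × ((1 + 0.0874/12)^144 − 1) / (0.0874/12)
FV = $1,243.24 × 253.097830
FV = $314,661.35

FV = PMT × ((1+r)^n - 1)/r = $314,661.35


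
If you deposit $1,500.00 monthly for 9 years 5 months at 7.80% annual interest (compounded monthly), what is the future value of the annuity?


Future value of an ordinary annuity: FV = PMT × ((1 + r)^n − 1) / r
Monthly rate r = 0.078/12 = 0.0065, n = 113
FV = $1,500.00 × ((1 + 0.078/12)^113 − 1) / (0.078/12)
FV = $1,500.00 × 166.075544
FV = $249,113.32

FV = PMT × ((1+r)^n - 1)/r = $249,113.32


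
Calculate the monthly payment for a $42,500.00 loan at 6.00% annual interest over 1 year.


Loan payment formula: PMT = PV × r / (1 − (1 + r)^(−n))
Monthly rate r = 0.06/12 = 0.005, n = 12 months
Denominator: 1 − (1 + 0.06/12)^(−12) = 0.0580947
PMT = $42,500.00 × (0.06/12) / 0.0580947
PMT = $3,657.82 per month

PMT = PV × r / (1-(1+r)^(-n)) = $3,657.82/month


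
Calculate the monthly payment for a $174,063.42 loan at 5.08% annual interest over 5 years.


Loan payment formula: PMT = PV × r / (1 − (1 + r)^(−n))
Monthly rate r = 0.0508/12 ≈ 0.00423333, n = 60 months
Denominator: 1 − (1 + 0.0508/12)^(−60) = 0.223892222
PMT = $174,063.42 × (0.0508/12) / 0.223892222
PMT = $3,291.17 per month

PMT = PV × r / (1-(1+r)^(-n)) = $3,291.17/month


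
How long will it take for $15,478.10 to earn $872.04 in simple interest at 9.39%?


Rearrange the simple interest formula for t:
I = P × r × t  ⇒  t = I / (P × r)
t = $872.04 / ($15,478.10 × 0.0939)
t = 0.6

t = I/(P×r) = 0.6 years


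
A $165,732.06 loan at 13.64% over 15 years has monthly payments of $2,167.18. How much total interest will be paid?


Total paid over the life of the loan = PMT × n.
Total paid = $2,167.18 × 180 = $390,092.40
Total interest = total paid − principal = $390,092.40 − $165,732.06 = $224,360.34

Total interest = (PMT × n) - PV = $224,360.34


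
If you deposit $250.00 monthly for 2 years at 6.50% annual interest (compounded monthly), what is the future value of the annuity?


Future value of an ordinary annuity: FV = PMT × ((1 + r)^n − 1) / r
Monthly rate r = 0.065/12 ≈ 0.00541667, n = 24
FV = $250.00 × ((1 + 0.065/12)^24 − 1) / (0.065/12)
FV = $250.00 × 25.556111
FV = $6,389.03

FV = PMT × ((1+r)^n - 1)/r = $6,389.03


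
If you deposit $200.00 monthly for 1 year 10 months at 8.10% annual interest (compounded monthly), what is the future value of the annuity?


Future value of an ordinary annuity: FV = PMT × ((1 + r)^n − 1) / r
Monthly rate r = 0.081/12 = 0.00675, n = 22
FV = $200.00 × ((1 + 0.081/12)^22 − 1) / (0.081/12)
FV = $200.00 × 23.631722
FV = $4,726.34

FV = PMT × ((1+r)^n - 1)/r = $4,726.34


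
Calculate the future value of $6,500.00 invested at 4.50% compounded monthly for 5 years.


Compound interest formula: A = P(1 + r/n)^(nt)
A = $6,500.00 × (1 + 0.045/12)^(12 × 5)
Growth factor: (1 + 0.045/12)^60 = 1.251796
A = $6,500.00 × 1.251796
A = $8,136.67

A = P(1 + r/n)^(nt) = $8,136.67


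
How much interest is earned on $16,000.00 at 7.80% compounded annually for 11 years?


Compound interest earned = final amount − principal.
A = P(1 + r/n)^(nt) = $16,000.00 × (1 + 0.078/1)^(1 × 11) = $36,553.28
Interest = A − P = $36,553.28 − $16,000.00 = $20,553.28

Interest = A - P = $20,553.28


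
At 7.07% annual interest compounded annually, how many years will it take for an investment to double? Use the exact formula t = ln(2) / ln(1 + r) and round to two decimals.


Doubling condition: (1 + r)^t = 2
Take ln of both sides: t × ln(1 + r) = ln(2)
t = ln(2) / ln(1 + r)
t = 0.693147 / 0.068313
t = 10.15

t = ln(2) / ln(1 + r) = 10.15 years


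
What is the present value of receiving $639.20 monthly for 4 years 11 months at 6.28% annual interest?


Present value of an ordinary annuity: PV = PMT × (1 − (1 + r)^(−n)) / r
Monthly rate r = 0.0628/12 ≈ 0.00523333, n = 59
PV = $639.20 × (1 − (1 + 0.0628/12)^(−59)) / (0.0628/12)
PV = $639.20 × 50.647722
PV = $32,374.02

PV = PMT × (1-(1+r)^(-n))/r = $32,374.02


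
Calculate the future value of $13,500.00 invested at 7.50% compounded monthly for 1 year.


Compound interest formula: A = P(1 + r/n)^(nt)
A = $13,500.00 × (1 + 0.075/12)^(12 × 1)
Growth factor: (1 + 0.075/12)^12 = 1.0776326
A = $13,500.00 × 1.0776326
A = $14,548.04

A = P(1 + r/n)^(nt) = $14,548.04


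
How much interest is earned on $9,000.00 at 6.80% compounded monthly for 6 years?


Compound interest earned = final amount − principal.
A = P(1 + r/n)^(nt) = $9,000.00 × (1 + 0.068/12)^(12 × 6) = $13,518.69
Interest = A − P = $13,518.69 − $9,000.00 = $4,518.69

Interest = A - P = $4,518.69


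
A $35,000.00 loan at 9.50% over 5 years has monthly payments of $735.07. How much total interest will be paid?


Total paid over the life of the loan = PMT × n.
Total paid = $735.07 × 60 = $44,104.20
Total interest = total paid − principal = $44,104.20 − $35,000.00 = $9,104.20

Total interest = (PMT × n) - PV = $9,104.20


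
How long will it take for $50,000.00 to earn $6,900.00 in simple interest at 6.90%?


Rearrange the simple interest formula for t:
I = P × r × t  ⇒  t = I / (P × r)
t = $6,900.00 / ($50,000.00 × 0.069)
t = 2

t = I/(P×r) = 2 years


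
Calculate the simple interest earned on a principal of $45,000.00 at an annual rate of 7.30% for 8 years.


Simple interest formula: I = P × r × t
I = $45,000.00 × 0.073 × 8
I = $26,280.00

I = P × r × t = $26,280.00


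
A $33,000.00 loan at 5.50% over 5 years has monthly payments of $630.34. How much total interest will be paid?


Total paid over the life of the loan = PMT × n.
Total paid = $630.34 × 60 = $37,820.40
Total interest = total paid − principal = $37,820.40 − $33,000.00 = $4,820.40

Total interest = (PMT × n) - PV = $4,820.40


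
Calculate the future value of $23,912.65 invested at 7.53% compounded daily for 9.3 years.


Compound interest formula: A = P(1 + r/n)^(nt)
A = $23,912.65 × (1 + 0.0753/365)^(365 × 9.3)
Growth factor: (1 + 0.0753/365)^3394.5 = 2.0141913
A = $23,912.65 × 2.0141913
A = $48,164.65

A = P(1 + r/n)^(nt) = $48,164.65


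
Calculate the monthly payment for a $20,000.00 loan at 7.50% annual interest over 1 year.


Loan payment formula: PMT = PV × r / (1 − (1 + r)^(−n))
Monthly rate r = 0.075/12 = 0.00625, n = 12 months
Denominator: 1 − (1 + 0.075/12)^(−12) = 0.072040
PMT = $20,000.00 × (0.075/12) / 0.072040
PMT = $1,735.15 per month

PMT = PV × r / (1-(1+r)^(-n)) = $1,735.15/month


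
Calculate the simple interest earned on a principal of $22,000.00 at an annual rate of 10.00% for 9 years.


Simple interest formula: I = P × r × t
I = $22,000.00 × 0.1 × 9
I = $19,800.00

I = P × r × t = $19,800.00


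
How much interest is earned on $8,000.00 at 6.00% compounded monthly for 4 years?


Compound interest earned = final amount − principal.
A = P(1 + r/n)^(nt) = $8,000.00 × (1 + 0.06/12)^(12 × 4) = $10,163.91
Interest = A − P = $10,163.91 − $8,000.00 = $2,163.91

Interest = A - P = $2,163.91


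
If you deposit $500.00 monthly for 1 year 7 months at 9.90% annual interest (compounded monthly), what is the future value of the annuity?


Future value of an ordinary annuity: FV = PMT × ((1 + r)^n − 1) / r
Monthly rate r = 0.099/12 = 0.00825, n = 19
FV = $500.00 × ((1 + 0.099/12)^19 − 1) / (0.099/12)
FV = $500.00 × 20.478934
FV = $10,239.47

FV = PMT × ((1+r)^n - 1)/r = $10,239.47


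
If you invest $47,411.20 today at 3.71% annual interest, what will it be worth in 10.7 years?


Future value formula: FV = PV × (1 + r)^t
FV = $47,411.20 × (1 + 0.0371)^10.7
FV = $47,411.20 × 1.476661
FV = $70,010.27

FV = PV × (1 + r)^t = $70,010.27


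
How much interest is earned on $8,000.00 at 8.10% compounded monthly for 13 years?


Compound interest earned = final amount − principal.
A = P(1 + r/n)^(nt) = $8,000.00 × (1 + 0.081/12)^(12 × 13) = $22,848.91
Interest = A − P = $22,848.91 − $8,000.00 = $14,848.91

Interest = A - P = $14,848.91
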